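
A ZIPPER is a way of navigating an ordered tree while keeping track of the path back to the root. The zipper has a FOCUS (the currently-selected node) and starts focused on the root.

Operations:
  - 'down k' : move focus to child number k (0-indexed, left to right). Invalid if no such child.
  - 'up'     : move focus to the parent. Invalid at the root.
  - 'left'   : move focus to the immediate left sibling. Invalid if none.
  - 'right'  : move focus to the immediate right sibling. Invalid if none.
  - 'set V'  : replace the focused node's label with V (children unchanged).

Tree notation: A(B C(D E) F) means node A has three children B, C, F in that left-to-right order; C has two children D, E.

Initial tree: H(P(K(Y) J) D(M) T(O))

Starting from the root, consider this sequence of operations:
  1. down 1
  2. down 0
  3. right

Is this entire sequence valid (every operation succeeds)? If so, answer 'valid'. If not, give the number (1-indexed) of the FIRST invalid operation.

Step 1 (down 1): focus=D path=1 depth=1 children=['M'] left=['P'] right=['T'] parent=H
Step 2 (down 0): focus=M path=1/0 depth=2 children=[] left=[] right=[] parent=D
Step 3 (right): INVALID

Answer: 3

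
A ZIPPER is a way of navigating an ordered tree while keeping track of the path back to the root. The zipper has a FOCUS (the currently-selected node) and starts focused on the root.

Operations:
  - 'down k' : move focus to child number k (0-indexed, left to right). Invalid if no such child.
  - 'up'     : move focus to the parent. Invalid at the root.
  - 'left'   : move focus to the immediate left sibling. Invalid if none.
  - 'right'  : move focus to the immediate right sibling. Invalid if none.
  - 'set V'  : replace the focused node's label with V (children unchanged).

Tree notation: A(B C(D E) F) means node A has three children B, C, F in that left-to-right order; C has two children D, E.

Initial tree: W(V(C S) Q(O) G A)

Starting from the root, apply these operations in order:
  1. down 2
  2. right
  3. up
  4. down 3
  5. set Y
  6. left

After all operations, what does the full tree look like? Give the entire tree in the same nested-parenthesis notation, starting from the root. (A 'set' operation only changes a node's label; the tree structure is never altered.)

Step 1 (down 2): focus=G path=2 depth=1 children=[] left=['V', 'Q'] right=['A'] parent=W
Step 2 (right): focus=A path=3 depth=1 children=[] left=['V', 'Q', 'G'] right=[] parent=W
Step 3 (up): focus=W path=root depth=0 children=['V', 'Q', 'G', 'A'] (at root)
Step 4 (down 3): focus=A path=3 depth=1 children=[] left=['V', 'Q', 'G'] right=[] parent=W
Step 5 (set Y): focus=Y path=3 depth=1 children=[] left=['V', 'Q', 'G'] right=[] parent=W
Step 6 (left): focus=G path=2 depth=1 children=[] left=['V', 'Q'] right=['Y'] parent=W

Answer: W(V(C S) Q(O) G Y)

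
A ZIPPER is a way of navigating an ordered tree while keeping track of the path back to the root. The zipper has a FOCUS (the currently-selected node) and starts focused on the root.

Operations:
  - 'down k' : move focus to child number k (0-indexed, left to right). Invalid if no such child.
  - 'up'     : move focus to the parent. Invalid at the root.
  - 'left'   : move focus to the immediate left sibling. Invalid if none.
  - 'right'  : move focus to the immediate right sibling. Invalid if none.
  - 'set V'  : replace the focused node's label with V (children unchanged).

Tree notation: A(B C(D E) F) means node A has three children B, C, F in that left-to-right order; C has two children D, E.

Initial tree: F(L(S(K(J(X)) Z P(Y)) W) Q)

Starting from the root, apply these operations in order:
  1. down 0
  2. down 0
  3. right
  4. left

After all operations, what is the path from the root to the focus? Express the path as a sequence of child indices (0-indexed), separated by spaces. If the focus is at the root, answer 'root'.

Step 1 (down 0): focus=L path=0 depth=1 children=['S', 'W'] left=[] right=['Q'] parent=F
Step 2 (down 0): focus=S path=0/0 depth=2 children=['K', 'Z', 'P'] left=[] right=['W'] parent=L
Step 3 (right): focus=W path=0/1 depth=2 children=[] left=['S'] right=[] parent=L
Step 4 (left): focus=S path=0/0 depth=2 children=['K', 'Z', 'P'] left=[] right=['W'] parent=L

Answer: 0 0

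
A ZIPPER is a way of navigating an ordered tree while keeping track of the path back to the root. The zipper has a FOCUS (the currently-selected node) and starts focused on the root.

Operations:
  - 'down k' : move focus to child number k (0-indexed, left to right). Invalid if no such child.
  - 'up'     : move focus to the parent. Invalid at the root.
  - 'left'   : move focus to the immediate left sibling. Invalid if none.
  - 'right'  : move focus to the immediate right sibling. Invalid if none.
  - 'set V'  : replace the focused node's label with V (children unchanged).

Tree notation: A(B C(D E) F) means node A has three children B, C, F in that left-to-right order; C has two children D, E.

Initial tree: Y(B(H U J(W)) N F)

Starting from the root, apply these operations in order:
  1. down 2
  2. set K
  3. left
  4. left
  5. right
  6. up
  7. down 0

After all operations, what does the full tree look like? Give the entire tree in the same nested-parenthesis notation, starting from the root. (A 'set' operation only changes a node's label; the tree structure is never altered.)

Step 1 (down 2): focus=F path=2 depth=1 children=[] left=['B', 'N'] right=[] parent=Y
Step 2 (set K): focus=K path=2 depth=1 children=[] left=['B', 'N'] right=[] parent=Y
Step 3 (left): focus=N path=1 depth=1 children=[] left=['B'] right=['K'] parent=Y
Step 4 (left): focus=B path=0 depth=1 children=['H', 'U', 'J'] left=[] right=['N', 'K'] parent=Y
Step 5 (right): focus=N path=1 depth=1 children=[] left=['B'] right=['K'] parent=Y
Step 6 (up): focus=Y path=root depth=0 children=['B', 'N', 'K'] (at root)
Step 7 (down 0): focus=B path=0 depth=1 children=['H', 'U', 'J'] left=[] right=['N', 'K'] parent=Y

Answer: Y(B(H U J(W)) N K)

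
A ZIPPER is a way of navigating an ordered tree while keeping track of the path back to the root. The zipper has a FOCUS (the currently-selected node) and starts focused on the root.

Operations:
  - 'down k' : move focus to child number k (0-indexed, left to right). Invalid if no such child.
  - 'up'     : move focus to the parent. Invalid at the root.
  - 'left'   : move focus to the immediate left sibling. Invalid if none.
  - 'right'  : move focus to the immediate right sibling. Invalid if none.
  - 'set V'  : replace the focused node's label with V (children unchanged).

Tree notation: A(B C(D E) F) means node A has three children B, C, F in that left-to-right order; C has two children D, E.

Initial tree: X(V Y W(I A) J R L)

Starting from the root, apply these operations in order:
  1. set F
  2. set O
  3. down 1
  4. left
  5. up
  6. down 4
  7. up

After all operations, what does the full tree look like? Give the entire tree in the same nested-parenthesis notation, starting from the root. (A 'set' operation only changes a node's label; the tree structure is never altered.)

Step 1 (set F): focus=F path=root depth=0 children=['V', 'Y', 'W', 'J', 'R', 'L'] (at root)
Step 2 (set O): focus=O path=root depth=0 children=['V', 'Y', 'W', 'J', 'R', 'L'] (at root)
Step 3 (down 1): focus=Y path=1 depth=1 children=[] left=['V'] right=['W', 'J', 'R', 'L'] parent=O
Step 4 (left): focus=V path=0 depth=1 children=[] left=[] right=['Y', 'W', 'J', 'R', 'L'] parent=O
Step 5 (up): focus=O path=root depth=0 children=['V', 'Y', 'W', 'J', 'R', 'L'] (at root)
Step 6 (down 4): focus=R path=4 depth=1 children=[] left=['V', 'Y', 'W', 'J'] right=['L'] parent=O
Step 7 (up): focus=O path=root depth=0 children=['V', 'Y', 'W', 'J', 'R', 'L'] (at root)

Answer: O(V Y W(I A) J R L)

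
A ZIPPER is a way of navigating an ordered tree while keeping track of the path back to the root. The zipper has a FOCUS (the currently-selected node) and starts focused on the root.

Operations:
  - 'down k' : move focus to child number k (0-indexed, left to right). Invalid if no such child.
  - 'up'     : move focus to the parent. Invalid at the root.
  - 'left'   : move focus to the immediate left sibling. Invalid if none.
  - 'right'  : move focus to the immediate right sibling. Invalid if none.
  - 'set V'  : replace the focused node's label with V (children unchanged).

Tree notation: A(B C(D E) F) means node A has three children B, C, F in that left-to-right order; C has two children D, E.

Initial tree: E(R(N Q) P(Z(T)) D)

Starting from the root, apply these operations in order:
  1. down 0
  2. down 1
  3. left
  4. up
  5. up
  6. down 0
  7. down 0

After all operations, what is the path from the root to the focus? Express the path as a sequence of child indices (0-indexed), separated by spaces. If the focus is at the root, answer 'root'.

Answer: 0 0

Derivation:
Step 1 (down 0): focus=R path=0 depth=1 children=['N', 'Q'] left=[] right=['P', 'D'] parent=E
Step 2 (down 1): focus=Q path=0/1 depth=2 children=[] left=['N'] right=[] parent=R
Step 3 (left): focus=N path=0/0 depth=2 children=[] left=[] right=['Q'] parent=R
Step 4 (up): focus=R path=0 depth=1 children=['N', 'Q'] left=[] right=['P', 'D'] parent=E
Step 5 (up): focus=E path=root depth=0 children=['R', 'P', 'D'] (at root)
Step 6 (down 0): focus=R path=0 depth=1 children=['N', 'Q'] left=[] right=['P', 'D'] parent=E
Step 7 (down 0): focus=N path=0/0 depth=2 children=[] left=[] right=['Q'] parent=R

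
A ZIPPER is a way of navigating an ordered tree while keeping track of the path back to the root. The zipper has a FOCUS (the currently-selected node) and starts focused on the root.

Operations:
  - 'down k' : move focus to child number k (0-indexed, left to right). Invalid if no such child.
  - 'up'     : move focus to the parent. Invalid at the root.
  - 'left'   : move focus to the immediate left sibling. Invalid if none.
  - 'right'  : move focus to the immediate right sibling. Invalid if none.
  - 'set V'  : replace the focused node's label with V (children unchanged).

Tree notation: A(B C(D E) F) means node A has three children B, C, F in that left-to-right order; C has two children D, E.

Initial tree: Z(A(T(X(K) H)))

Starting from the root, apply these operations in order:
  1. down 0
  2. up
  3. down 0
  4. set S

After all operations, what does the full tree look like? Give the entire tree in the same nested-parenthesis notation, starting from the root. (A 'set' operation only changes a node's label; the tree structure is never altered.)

Answer: Z(S(T(X(K) H)))

Derivation:
Step 1 (down 0): focus=A path=0 depth=1 children=['T'] left=[] right=[] parent=Z
Step 2 (up): focus=Z path=root depth=0 children=['A'] (at root)
Step 3 (down 0): focus=A path=0 depth=1 children=['T'] left=[] right=[] parent=Z
Step 4 (set S): focus=S path=0 depth=1 children=['T'] left=[] right=[] parent=Z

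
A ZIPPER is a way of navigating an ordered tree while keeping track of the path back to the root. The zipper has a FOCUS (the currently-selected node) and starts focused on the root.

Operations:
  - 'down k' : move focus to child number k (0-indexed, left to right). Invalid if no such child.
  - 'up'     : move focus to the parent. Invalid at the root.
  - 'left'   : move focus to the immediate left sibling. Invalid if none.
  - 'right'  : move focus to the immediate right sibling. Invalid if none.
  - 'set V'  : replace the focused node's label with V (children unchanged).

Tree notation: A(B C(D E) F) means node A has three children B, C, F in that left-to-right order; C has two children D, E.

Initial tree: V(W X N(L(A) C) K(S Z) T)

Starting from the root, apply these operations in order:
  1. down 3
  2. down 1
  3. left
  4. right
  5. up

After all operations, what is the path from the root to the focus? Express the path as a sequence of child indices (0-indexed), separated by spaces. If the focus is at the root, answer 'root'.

Answer: 3

Derivation:
Step 1 (down 3): focus=K path=3 depth=1 children=['S', 'Z'] left=['W', 'X', 'N'] right=['T'] parent=V
Step 2 (down 1): focus=Z path=3/1 depth=2 children=[] left=['S'] right=[] parent=K
Step 3 (left): focus=S path=3/0 depth=2 children=[] left=[] right=['Z'] parent=K
Step 4 (right): focus=Z path=3/1 depth=2 children=[] left=['S'] right=[] parent=K
Step 5 (up): focus=K path=3 depth=1 children=['S', 'Z'] left=['W', 'X', 'N'] right=['T'] parent=V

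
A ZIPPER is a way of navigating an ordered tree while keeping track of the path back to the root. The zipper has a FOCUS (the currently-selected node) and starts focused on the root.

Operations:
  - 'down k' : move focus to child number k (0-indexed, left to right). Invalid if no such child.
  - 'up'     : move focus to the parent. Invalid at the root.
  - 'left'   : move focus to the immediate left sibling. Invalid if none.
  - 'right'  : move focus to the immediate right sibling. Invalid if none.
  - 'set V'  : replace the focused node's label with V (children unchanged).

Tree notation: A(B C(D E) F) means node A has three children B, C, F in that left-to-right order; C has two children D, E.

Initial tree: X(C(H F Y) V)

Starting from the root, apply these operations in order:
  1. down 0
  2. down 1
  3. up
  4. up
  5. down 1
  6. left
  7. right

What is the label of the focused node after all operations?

Answer: V

Derivation:
Step 1 (down 0): focus=C path=0 depth=1 children=['H', 'F', 'Y'] left=[] right=['V'] parent=X
Step 2 (down 1): focus=F path=0/1 depth=2 children=[] left=['H'] right=['Y'] parent=C
Step 3 (up): focus=C path=0 depth=1 children=['H', 'F', 'Y'] left=[] right=['V'] parent=X
Step 4 (up): focus=X path=root depth=0 children=['C', 'V'] (at root)
Step 5 (down 1): focus=V path=1 depth=1 children=[] left=['C'] right=[] parent=X
Step 6 (left): focus=C path=0 depth=1 children=['H', 'F', 'Y'] left=[] right=['V'] parent=X
Step 7 (right): focus=V path=1 depth=1 children=[] left=['C'] right=[] parent=X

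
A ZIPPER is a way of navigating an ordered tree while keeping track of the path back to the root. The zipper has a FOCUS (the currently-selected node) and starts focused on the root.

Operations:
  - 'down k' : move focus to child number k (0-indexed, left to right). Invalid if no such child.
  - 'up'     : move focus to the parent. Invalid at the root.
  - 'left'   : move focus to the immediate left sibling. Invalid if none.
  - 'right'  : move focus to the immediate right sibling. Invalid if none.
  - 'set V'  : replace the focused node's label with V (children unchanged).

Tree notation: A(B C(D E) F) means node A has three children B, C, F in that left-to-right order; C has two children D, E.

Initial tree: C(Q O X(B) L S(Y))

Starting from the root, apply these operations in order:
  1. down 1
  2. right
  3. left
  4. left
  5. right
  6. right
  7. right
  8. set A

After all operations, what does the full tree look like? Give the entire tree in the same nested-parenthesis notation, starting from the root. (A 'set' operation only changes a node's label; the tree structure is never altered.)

Step 1 (down 1): focus=O path=1 depth=1 children=[] left=['Q'] right=['X', 'L', 'S'] parent=C
Step 2 (right): focus=X path=2 depth=1 children=['B'] left=['Q', 'O'] right=['L', 'S'] parent=C
Step 3 (left): focus=O path=1 depth=1 children=[] left=['Q'] right=['X', 'L', 'S'] parent=C
Step 4 (left): focus=Q path=0 depth=1 children=[] left=[] right=['O', 'X', 'L', 'S'] parent=C
Step 5 (right): focus=O path=1 depth=1 children=[] left=['Q'] right=['X', 'L', 'S'] parent=C
Step 6 (right): focus=X path=2 depth=1 children=['B'] left=['Q', 'O'] right=['L', 'S'] parent=C
Step 7 (right): focus=L path=3 depth=1 children=[] left=['Q', 'O', 'X'] right=['S'] parent=C
Step 8 (set A): focus=A path=3 depth=1 children=[] left=['Q', 'O', 'X'] right=['S'] parent=C

Answer: C(Q O X(B) A S(Y))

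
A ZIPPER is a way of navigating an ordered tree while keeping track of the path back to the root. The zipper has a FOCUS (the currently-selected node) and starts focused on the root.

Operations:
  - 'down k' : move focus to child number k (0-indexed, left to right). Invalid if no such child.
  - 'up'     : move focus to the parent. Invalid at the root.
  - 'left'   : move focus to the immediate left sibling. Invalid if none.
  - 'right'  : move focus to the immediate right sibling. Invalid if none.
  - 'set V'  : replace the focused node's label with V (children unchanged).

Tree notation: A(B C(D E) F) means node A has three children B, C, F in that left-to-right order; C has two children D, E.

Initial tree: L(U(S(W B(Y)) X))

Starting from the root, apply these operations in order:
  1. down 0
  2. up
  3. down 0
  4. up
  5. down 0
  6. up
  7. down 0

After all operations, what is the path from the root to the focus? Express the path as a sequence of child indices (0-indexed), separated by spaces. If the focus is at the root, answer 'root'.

Answer: 0

Derivation:
Step 1 (down 0): focus=U path=0 depth=1 children=['S', 'X'] left=[] right=[] parent=L
Step 2 (up): focus=L path=root depth=0 children=['U'] (at root)
Step 3 (down 0): focus=U path=0 depth=1 children=['S', 'X'] left=[] right=[] parent=L
Step 4 (up): focus=L path=root depth=0 children=['U'] (at root)
Step 5 (down 0): focus=U path=0 depth=1 children=['S', 'X'] left=[] right=[] parent=L
Step 6 (up): focus=L path=root depth=0 children=['U'] (at root)
Step 7 (down 0): focus=U path=0 depth=1 children=['S', 'X'] left=[] right=[] parent=L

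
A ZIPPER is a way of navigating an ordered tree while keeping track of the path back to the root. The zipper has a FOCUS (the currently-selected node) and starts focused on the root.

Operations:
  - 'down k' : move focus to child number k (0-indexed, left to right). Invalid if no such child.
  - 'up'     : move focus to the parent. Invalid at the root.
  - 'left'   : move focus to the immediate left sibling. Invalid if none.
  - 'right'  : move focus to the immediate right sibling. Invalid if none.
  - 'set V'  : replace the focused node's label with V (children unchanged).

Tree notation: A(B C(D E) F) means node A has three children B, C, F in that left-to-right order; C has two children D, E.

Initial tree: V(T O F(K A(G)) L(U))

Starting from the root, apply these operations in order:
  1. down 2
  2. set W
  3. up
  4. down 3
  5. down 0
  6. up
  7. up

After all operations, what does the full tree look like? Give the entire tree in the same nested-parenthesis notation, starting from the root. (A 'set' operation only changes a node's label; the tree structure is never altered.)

Step 1 (down 2): focus=F path=2 depth=1 children=['K', 'A'] left=['T', 'O'] right=['L'] parent=V
Step 2 (set W): focus=W path=2 depth=1 children=['K', 'A'] left=['T', 'O'] right=['L'] parent=V
Step 3 (up): focus=V path=root depth=0 children=['T', 'O', 'W', 'L'] (at root)
Step 4 (down 3): focus=L path=3 depth=1 children=['U'] left=['T', 'O', 'W'] right=[] parent=V
Step 5 (down 0): focus=U path=3/0 depth=2 children=[] left=[] right=[] parent=L
Step 6 (up): focus=L path=3 depth=1 children=['U'] left=['T', 'O', 'W'] right=[] parent=V
Step 7 (up): focus=V path=root depth=0 children=['T', 'O', 'W', 'L'] (at root)

Answer: V(T O W(K A(G)) L(U))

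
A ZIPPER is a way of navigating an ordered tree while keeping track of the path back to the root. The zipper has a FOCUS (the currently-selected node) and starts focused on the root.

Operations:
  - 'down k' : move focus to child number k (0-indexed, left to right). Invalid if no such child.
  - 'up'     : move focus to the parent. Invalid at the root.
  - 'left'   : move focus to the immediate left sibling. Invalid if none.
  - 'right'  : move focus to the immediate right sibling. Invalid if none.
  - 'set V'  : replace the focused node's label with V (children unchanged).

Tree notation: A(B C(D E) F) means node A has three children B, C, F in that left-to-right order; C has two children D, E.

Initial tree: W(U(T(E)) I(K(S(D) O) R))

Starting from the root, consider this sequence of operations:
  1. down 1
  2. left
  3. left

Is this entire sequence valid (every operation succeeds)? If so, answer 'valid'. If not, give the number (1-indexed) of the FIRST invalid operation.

Answer: 3

Derivation:
Step 1 (down 1): focus=I path=1 depth=1 children=['K', 'R'] left=['U'] right=[] parent=W
Step 2 (left): focus=U path=0 depth=1 children=['T'] left=[] right=['I'] parent=W
Step 3 (left): INVALID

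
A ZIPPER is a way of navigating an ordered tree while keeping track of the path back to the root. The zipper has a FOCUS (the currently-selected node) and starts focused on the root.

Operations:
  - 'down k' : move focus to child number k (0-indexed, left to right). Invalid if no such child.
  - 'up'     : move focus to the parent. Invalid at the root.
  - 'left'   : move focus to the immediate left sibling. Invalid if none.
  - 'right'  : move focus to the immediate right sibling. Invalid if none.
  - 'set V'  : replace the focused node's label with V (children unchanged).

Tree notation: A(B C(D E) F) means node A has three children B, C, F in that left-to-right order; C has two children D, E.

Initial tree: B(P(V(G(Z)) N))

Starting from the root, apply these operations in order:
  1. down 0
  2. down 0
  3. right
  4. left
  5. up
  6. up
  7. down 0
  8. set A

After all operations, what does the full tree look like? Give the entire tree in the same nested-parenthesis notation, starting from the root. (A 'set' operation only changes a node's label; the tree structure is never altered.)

Answer: B(A(V(G(Z)) N))

Derivation:
Step 1 (down 0): focus=P path=0 depth=1 children=['V', 'N'] left=[] right=[] parent=B
Step 2 (down 0): focus=V path=0/0 depth=2 children=['G'] left=[] right=['N'] parent=P
Step 3 (right): focus=N path=0/1 depth=2 children=[] left=['V'] right=[] parent=P
Step 4 (left): focus=V path=0/0 depth=2 children=['G'] left=[] right=['N'] parent=P
Step 5 (up): focus=P path=0 depth=1 children=['V', 'N'] left=[] right=[] parent=B
Step 6 (up): focus=B path=root depth=0 children=['P'] (at root)
Step 7 (down 0): focus=P path=0 depth=1 children=['V', 'N'] left=[] right=[] parent=B
Step 8 (set A): focus=A path=0 depth=1 children=['V', 'N'] left=[] right=[] parent=B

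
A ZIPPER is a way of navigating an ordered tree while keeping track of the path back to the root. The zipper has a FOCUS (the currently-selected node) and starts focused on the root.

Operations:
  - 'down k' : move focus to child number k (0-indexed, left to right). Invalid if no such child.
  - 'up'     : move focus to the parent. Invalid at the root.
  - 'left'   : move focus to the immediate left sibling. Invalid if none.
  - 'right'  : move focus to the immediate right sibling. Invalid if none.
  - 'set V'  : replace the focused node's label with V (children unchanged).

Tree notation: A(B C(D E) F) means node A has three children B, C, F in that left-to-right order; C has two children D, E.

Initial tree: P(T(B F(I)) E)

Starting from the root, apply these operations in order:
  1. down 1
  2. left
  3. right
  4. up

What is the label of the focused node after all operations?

Step 1 (down 1): focus=E path=1 depth=1 children=[] left=['T'] right=[] parent=P
Step 2 (left): focus=T path=0 depth=1 children=['B', 'F'] left=[] right=['E'] parent=P
Step 3 (right): focus=E path=1 depth=1 children=[] left=['T'] right=[] parent=P
Step 4 (up): focus=P path=root depth=0 children=['T', 'E'] (at root)

Answer: P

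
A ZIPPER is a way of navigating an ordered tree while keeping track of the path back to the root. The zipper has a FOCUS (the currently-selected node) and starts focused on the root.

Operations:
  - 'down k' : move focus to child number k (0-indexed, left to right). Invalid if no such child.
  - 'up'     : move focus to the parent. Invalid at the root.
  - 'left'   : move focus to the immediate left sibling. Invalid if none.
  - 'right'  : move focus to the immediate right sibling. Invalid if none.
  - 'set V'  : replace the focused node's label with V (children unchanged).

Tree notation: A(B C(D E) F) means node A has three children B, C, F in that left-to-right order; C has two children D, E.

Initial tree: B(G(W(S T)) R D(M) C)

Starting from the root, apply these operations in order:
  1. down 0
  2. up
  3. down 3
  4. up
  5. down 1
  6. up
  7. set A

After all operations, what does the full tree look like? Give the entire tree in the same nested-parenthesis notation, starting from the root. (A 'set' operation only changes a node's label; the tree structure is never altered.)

Answer: A(G(W(S T)) R D(M) C)

Derivation:
Step 1 (down 0): focus=G path=0 depth=1 children=['W'] left=[] right=['R', 'D', 'C'] parent=B
Step 2 (up): focus=B path=root depth=0 children=['G', 'R', 'D', 'C'] (at root)
Step 3 (down 3): focus=C path=3 depth=1 children=[] left=['G', 'R', 'D'] right=[] parent=B
Step 4 (up): focus=B path=root depth=0 children=['G', 'R', 'D', 'C'] (at root)
Step 5 (down 1): focus=R path=1 depth=1 children=[] left=['G'] right=['D', 'C'] parent=B
Step 6 (up): focus=B path=root depth=0 children=['G', 'R', 'D', 'C'] (at root)
Step 7 (set A): focus=A path=root depth=0 children=['G', 'R', 'D', 'C'] (at root)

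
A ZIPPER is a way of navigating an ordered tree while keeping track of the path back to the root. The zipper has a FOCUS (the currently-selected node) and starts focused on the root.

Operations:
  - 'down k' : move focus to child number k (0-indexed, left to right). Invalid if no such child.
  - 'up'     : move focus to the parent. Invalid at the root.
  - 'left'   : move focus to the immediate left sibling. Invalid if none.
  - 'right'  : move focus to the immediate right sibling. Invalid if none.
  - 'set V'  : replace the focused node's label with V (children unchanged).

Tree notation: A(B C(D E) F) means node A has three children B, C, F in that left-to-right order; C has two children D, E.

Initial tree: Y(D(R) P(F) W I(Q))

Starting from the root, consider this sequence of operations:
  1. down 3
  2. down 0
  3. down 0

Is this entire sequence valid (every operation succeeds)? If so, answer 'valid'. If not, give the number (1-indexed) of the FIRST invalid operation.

Step 1 (down 3): focus=I path=3 depth=1 children=['Q'] left=['D', 'P', 'W'] right=[] parent=Y
Step 2 (down 0): focus=Q path=3/0 depth=2 children=[] left=[] right=[] parent=I
Step 3 (down 0): INVALID

Answer: 3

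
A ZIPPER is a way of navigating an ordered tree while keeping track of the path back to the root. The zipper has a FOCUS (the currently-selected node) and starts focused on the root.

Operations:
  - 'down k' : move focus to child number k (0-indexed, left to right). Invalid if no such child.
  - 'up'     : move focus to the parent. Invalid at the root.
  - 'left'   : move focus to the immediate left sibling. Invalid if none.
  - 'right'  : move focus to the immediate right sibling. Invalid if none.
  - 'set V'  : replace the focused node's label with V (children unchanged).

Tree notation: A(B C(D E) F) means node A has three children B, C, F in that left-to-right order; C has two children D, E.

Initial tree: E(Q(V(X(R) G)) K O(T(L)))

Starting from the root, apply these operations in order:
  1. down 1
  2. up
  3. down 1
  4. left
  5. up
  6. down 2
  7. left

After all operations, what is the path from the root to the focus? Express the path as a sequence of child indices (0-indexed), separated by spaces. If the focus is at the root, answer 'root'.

Answer: 1

Derivation:
Step 1 (down 1): focus=K path=1 depth=1 children=[] left=['Q'] right=['O'] parent=E
Step 2 (up): focus=E path=root depth=0 children=['Q', 'K', 'O'] (at root)
Step 3 (down 1): focus=K path=1 depth=1 children=[] left=['Q'] right=['O'] parent=E
Step 4 (left): focus=Q path=0 depth=1 children=['V'] left=[] right=['K', 'O'] parent=E
Step 5 (up): focus=E path=root depth=0 children=['Q', 'K', 'O'] (at root)
Step 6 (down 2): focus=O path=2 depth=1 children=['T'] left=['Q', 'K'] right=[] parent=E
Step 7 (left): focus=K path=1 depth=1 children=[] left=['Q'] right=['O'] parent=E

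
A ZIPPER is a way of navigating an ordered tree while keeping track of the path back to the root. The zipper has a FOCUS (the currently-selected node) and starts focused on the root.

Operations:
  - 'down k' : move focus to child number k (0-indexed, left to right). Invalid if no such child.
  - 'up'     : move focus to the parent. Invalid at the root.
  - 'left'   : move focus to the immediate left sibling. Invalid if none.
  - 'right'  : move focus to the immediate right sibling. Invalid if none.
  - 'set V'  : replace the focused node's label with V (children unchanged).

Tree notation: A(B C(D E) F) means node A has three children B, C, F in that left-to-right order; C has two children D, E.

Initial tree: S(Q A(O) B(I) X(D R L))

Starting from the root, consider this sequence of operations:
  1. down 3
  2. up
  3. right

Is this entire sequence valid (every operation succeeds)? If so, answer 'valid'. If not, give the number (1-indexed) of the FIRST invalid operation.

Answer: 3

Derivation:
Step 1 (down 3): focus=X path=3 depth=1 children=['D', 'R', 'L'] left=['Q', 'A', 'B'] right=[] parent=S
Step 2 (up): focus=S path=root depth=0 children=['Q', 'A', 'B', 'X'] (at root)
Step 3 (right): INVALID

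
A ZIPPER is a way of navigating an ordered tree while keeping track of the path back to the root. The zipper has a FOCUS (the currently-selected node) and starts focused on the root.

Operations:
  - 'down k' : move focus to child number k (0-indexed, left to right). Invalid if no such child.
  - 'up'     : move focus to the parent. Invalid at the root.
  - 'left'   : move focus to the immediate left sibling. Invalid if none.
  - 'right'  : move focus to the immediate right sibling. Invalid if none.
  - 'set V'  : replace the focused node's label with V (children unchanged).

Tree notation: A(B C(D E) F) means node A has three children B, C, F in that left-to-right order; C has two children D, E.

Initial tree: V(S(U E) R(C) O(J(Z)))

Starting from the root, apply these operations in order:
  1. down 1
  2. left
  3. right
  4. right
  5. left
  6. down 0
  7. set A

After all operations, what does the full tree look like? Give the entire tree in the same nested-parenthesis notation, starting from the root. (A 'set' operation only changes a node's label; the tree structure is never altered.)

Answer: V(S(U E) R(A) O(J(Z)))

Derivation:
Step 1 (down 1): focus=R path=1 depth=1 children=['C'] left=['S'] right=['O'] parent=V
Step 2 (left): focus=S path=0 depth=1 children=['U', 'E'] left=[] right=['R', 'O'] parent=V
Step 3 (right): focus=R path=1 depth=1 children=['C'] left=['S'] right=['O'] parent=V
Step 4 (right): focus=O path=2 depth=1 children=['J'] left=['S', 'R'] right=[] parent=V
Step 5 (left): focus=R path=1 depth=1 children=['C'] left=['S'] right=['O'] parent=V
Step 6 (down 0): focus=C path=1/0 depth=2 children=[] left=[] right=[] parent=R
Step 7 (set A): focus=A path=1/0 depth=2 children=[] left=[] right=[] parent=R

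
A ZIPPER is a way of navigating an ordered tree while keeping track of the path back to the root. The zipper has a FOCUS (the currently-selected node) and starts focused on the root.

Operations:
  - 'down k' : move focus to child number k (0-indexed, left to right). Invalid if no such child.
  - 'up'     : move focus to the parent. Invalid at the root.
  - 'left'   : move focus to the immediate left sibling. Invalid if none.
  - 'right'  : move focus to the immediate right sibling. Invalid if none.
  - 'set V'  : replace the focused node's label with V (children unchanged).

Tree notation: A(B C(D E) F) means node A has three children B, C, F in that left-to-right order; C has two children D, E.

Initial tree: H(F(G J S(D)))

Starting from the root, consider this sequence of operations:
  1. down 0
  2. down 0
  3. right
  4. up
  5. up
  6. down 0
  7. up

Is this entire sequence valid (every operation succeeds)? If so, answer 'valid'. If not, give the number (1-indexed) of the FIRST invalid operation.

Step 1 (down 0): focus=F path=0 depth=1 children=['G', 'J', 'S'] left=[] right=[] parent=H
Step 2 (down 0): focus=G path=0/0 depth=2 children=[] left=[] right=['J', 'S'] parent=F
Step 3 (right): focus=J path=0/1 depth=2 children=[] left=['G'] right=['S'] parent=F
Step 4 (up): focus=F path=0 depth=1 children=['G', 'J', 'S'] left=[] right=[] parent=H
Step 5 (up): focus=H path=root depth=0 children=['F'] (at root)
Step 6 (down 0): focus=F path=0 depth=1 children=['G', 'J', 'S'] left=[] right=[] parent=H
Step 7 (up): focus=H path=root depth=0 children=['F'] (at root)

Answer: valid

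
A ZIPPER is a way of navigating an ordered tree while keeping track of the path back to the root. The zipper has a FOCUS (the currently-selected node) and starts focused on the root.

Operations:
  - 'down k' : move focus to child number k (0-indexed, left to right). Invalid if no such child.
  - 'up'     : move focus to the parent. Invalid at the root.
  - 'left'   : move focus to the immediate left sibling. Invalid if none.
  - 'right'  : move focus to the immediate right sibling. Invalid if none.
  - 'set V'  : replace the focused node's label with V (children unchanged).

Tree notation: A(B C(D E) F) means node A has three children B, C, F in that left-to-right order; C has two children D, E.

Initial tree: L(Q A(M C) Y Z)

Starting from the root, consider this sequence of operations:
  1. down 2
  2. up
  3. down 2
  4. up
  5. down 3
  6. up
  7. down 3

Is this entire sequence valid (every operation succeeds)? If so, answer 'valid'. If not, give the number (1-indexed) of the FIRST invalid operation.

Answer: valid

Derivation:
Step 1 (down 2): focus=Y path=2 depth=1 children=[] left=['Q', 'A'] right=['Z'] parent=L
Step 2 (up): focus=L path=root depth=0 children=['Q', 'A', 'Y', 'Z'] (at root)
Step 3 (down 2): focus=Y path=2 depth=1 children=[] left=['Q', 'A'] right=['Z'] parent=L
Step 4 (up): focus=L path=root depth=0 children=['Q', 'A', 'Y', 'Z'] (at root)
Step 5 (down 3): focus=Z path=3 depth=1 children=[] left=['Q', 'A', 'Y'] right=[] parent=L
Step 6 (up): focus=L path=root depth=0 children=['Q', 'A', 'Y', 'Z'] (at root)
Step 7 (down 3): focus=Z path=3 depth=1 children=[] left=['Q', 'A', 'Y'] right=[] parent=L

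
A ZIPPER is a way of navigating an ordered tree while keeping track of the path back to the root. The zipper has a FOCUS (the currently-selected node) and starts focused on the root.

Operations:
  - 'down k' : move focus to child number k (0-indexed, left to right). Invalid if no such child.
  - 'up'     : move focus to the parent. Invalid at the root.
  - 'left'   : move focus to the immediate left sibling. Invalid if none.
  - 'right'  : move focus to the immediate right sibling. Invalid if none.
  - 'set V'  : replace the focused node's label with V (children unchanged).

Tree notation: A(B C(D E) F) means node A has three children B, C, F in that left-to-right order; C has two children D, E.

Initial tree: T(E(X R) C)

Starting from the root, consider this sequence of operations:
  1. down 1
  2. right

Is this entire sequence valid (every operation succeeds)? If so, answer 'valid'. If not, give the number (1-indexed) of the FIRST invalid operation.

Answer: 2

Derivation:
Step 1 (down 1): focus=C path=1 depth=1 children=[] left=['E'] right=[] parent=T
Step 2 (right): INVALID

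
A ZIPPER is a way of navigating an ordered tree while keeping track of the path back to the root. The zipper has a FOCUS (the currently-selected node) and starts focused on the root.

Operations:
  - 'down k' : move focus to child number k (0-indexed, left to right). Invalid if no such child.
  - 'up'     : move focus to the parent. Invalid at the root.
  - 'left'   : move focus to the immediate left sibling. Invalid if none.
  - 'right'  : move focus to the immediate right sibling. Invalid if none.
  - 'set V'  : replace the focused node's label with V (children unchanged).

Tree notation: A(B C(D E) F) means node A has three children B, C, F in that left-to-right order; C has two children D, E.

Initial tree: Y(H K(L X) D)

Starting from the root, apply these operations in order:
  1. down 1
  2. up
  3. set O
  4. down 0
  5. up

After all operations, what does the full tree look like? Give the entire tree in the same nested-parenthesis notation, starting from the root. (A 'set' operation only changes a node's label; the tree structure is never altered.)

Step 1 (down 1): focus=K path=1 depth=1 children=['L', 'X'] left=['H'] right=['D'] parent=Y
Step 2 (up): focus=Y path=root depth=0 children=['H', 'K', 'D'] (at root)
Step 3 (set O): focus=O path=root depth=0 children=['H', 'K', 'D'] (at root)
Step 4 (down 0): focus=H path=0 depth=1 children=[] left=[] right=['K', 'D'] parent=O
Step 5 (up): focus=O path=root depth=0 children=['H', 'K', 'D'] (at root)

Answer: O(H K(L X) D)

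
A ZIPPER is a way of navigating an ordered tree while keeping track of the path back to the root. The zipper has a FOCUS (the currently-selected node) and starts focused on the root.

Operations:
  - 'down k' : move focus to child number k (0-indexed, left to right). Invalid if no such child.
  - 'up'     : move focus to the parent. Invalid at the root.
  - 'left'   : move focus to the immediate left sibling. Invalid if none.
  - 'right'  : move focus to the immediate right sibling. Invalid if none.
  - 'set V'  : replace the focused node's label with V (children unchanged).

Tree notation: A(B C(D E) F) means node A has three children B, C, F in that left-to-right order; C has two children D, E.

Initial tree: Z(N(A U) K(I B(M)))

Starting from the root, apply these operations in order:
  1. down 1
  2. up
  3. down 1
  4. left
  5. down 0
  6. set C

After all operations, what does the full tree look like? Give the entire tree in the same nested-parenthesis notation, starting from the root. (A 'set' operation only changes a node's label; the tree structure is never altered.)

Step 1 (down 1): focus=K path=1 depth=1 children=['I', 'B'] left=['N'] right=[] parent=Z
Step 2 (up): focus=Z path=root depth=0 children=['N', 'K'] (at root)
Step 3 (down 1): focus=K path=1 depth=1 children=['I', 'B'] left=['N'] right=[] parent=Z
Step 4 (left): focus=N path=0 depth=1 children=['A', 'U'] left=[] right=['K'] parent=Z
Step 5 (down 0): focus=A path=0/0 depth=2 children=[] left=[] right=['U'] parent=N
Step 6 (set C): focus=C path=0/0 depth=2 children=[] left=[] right=['U'] parent=N

Answer: Z(N(C U) K(I B(M)))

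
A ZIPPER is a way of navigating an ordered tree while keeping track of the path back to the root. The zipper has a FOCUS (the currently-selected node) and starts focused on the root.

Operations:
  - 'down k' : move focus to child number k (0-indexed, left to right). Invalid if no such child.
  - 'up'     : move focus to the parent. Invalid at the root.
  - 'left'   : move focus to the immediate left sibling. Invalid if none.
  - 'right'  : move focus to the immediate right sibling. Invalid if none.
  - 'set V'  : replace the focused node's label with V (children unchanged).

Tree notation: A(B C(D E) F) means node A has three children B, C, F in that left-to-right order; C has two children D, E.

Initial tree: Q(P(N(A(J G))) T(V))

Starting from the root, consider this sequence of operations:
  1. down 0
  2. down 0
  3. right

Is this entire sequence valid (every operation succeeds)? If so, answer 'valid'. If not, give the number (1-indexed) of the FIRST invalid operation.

Step 1 (down 0): focus=P path=0 depth=1 children=['N'] left=[] right=['T'] parent=Q
Step 2 (down 0): focus=N path=0/0 depth=2 children=['A'] left=[] right=[] parent=P
Step 3 (right): INVALID

Answer: 3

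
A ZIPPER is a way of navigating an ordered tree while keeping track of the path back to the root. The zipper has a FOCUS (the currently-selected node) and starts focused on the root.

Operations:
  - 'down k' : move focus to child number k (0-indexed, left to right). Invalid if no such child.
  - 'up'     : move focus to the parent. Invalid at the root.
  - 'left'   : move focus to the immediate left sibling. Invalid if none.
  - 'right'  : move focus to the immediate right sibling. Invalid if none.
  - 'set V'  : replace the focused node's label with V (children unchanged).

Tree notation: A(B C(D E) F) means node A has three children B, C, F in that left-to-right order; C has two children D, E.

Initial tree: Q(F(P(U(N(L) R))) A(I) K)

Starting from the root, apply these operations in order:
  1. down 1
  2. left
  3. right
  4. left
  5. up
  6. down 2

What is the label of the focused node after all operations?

Answer: K

Derivation:
Step 1 (down 1): focus=A path=1 depth=1 children=['I'] left=['F'] right=['K'] parent=Q
Step 2 (left): focus=F path=0 depth=1 children=['P'] left=[] right=['A', 'K'] parent=Q
Step 3 (right): focus=A path=1 depth=1 children=['I'] left=['F'] right=['K'] parent=Q
Step 4 (left): focus=F path=0 depth=1 children=['P'] left=[] right=['A', 'K'] parent=Q
Step 5 (up): focus=Q path=root depth=0 children=['F', 'A', 'K'] (at root)
Step 6 (down 2): focus=K path=2 depth=1 children=[] left=['F', 'A'] right=[] parent=Q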